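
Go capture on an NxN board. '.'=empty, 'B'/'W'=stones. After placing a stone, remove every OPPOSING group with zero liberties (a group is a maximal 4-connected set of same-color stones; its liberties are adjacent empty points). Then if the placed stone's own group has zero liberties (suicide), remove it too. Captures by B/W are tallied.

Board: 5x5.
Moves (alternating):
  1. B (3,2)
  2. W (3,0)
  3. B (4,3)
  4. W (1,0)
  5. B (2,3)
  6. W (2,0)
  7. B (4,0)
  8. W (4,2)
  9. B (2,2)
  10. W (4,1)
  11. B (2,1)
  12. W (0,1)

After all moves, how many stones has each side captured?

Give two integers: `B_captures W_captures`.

Move 1: B@(3,2) -> caps B=0 W=0
Move 2: W@(3,0) -> caps B=0 W=0
Move 3: B@(4,3) -> caps B=0 W=0
Move 4: W@(1,0) -> caps B=0 W=0
Move 5: B@(2,3) -> caps B=0 W=0
Move 6: W@(2,0) -> caps B=0 W=0
Move 7: B@(4,0) -> caps B=0 W=0
Move 8: W@(4,2) -> caps B=0 W=0
Move 9: B@(2,2) -> caps B=0 W=0
Move 10: W@(4,1) -> caps B=0 W=1
Move 11: B@(2,1) -> caps B=0 W=1
Move 12: W@(0,1) -> caps B=0 W=1

Answer: 0 1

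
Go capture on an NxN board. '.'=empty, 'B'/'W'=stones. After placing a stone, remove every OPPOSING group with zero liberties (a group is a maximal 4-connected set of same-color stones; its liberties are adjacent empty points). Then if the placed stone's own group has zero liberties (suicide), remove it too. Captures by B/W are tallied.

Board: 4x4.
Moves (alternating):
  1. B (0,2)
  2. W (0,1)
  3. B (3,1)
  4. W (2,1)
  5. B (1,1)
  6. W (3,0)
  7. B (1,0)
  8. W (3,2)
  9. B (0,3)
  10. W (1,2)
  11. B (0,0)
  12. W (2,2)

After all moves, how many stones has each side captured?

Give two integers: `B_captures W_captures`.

Move 1: B@(0,2) -> caps B=0 W=0
Move 2: W@(0,1) -> caps B=0 W=0
Move 3: B@(3,1) -> caps B=0 W=0
Move 4: W@(2,1) -> caps B=0 W=0
Move 5: B@(1,1) -> caps B=0 W=0
Move 6: W@(3,0) -> caps B=0 W=0
Move 7: B@(1,0) -> caps B=0 W=0
Move 8: W@(3,2) -> caps B=0 W=1
Move 9: B@(0,3) -> caps B=0 W=1
Move 10: W@(1,2) -> caps B=0 W=1
Move 11: B@(0,0) -> caps B=1 W=1
Move 12: W@(2,2) -> caps B=1 W=1

Answer: 1 1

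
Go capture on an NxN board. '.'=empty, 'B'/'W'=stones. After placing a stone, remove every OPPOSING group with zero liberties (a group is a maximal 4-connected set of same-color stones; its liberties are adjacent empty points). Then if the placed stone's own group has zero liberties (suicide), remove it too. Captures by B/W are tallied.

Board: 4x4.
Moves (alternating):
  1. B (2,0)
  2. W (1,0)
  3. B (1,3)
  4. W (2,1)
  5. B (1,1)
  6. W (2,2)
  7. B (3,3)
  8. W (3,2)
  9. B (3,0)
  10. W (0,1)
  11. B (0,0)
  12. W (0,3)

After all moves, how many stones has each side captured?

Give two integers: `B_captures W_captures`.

Move 1: B@(2,0) -> caps B=0 W=0
Move 2: W@(1,0) -> caps B=0 W=0
Move 3: B@(1,3) -> caps B=0 W=0
Move 4: W@(2,1) -> caps B=0 W=0
Move 5: B@(1,1) -> caps B=0 W=0
Move 6: W@(2,2) -> caps B=0 W=0
Move 7: B@(3,3) -> caps B=0 W=0
Move 8: W@(3,2) -> caps B=0 W=0
Move 9: B@(3,0) -> caps B=0 W=0
Move 10: W@(0,1) -> caps B=0 W=0
Move 11: B@(0,0) -> caps B=1 W=0
Move 12: W@(0,3) -> caps B=1 W=0

Answer: 1 0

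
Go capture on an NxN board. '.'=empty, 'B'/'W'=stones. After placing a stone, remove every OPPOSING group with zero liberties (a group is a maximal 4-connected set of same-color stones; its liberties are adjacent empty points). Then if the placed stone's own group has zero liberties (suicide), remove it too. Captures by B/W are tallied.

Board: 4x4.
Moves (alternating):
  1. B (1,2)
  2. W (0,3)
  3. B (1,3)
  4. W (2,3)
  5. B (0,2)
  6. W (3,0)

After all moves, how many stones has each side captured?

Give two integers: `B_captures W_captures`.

Answer: 1 0

Derivation:
Move 1: B@(1,2) -> caps B=0 W=0
Move 2: W@(0,3) -> caps B=0 W=0
Move 3: B@(1,3) -> caps B=0 W=0
Move 4: W@(2,3) -> caps B=0 W=0
Move 5: B@(0,2) -> caps B=1 W=0
Move 6: W@(3,0) -> caps B=1 W=0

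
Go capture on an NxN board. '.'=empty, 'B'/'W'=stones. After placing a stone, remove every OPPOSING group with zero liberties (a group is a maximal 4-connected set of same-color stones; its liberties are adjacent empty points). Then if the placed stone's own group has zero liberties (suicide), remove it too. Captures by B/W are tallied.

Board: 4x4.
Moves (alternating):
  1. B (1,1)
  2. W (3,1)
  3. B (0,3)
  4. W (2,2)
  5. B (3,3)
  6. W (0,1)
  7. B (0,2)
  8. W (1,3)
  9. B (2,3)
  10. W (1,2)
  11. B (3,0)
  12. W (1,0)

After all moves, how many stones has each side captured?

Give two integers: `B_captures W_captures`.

Move 1: B@(1,1) -> caps B=0 W=0
Move 2: W@(3,1) -> caps B=0 W=0
Move 3: B@(0,3) -> caps B=0 W=0
Move 4: W@(2,2) -> caps B=0 W=0
Move 5: B@(3,3) -> caps B=0 W=0
Move 6: W@(0,1) -> caps B=0 W=0
Move 7: B@(0,2) -> caps B=0 W=0
Move 8: W@(1,3) -> caps B=0 W=0
Move 9: B@(2,3) -> caps B=0 W=0
Move 10: W@(1,2) -> caps B=0 W=2
Move 11: B@(3,0) -> caps B=0 W=2
Move 12: W@(1,0) -> caps B=0 W=2

Answer: 0 2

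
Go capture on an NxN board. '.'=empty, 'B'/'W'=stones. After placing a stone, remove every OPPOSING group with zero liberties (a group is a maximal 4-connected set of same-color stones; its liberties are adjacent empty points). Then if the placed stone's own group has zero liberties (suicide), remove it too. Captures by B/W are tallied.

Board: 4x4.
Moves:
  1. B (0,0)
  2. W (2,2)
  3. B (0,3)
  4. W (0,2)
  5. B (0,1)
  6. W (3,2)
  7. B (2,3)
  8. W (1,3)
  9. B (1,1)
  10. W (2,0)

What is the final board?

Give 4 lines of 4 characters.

Answer: BBW.
.B.W
W.WB
..W.

Derivation:
Move 1: B@(0,0) -> caps B=0 W=0
Move 2: W@(2,2) -> caps B=0 W=0
Move 3: B@(0,3) -> caps B=0 W=0
Move 4: W@(0,2) -> caps B=0 W=0
Move 5: B@(0,1) -> caps B=0 W=0
Move 6: W@(3,2) -> caps B=0 W=0
Move 7: B@(2,3) -> caps B=0 W=0
Move 8: W@(1,3) -> caps B=0 W=1
Move 9: B@(1,1) -> caps B=0 W=1
Move 10: W@(2,0) -> caps B=0 W=1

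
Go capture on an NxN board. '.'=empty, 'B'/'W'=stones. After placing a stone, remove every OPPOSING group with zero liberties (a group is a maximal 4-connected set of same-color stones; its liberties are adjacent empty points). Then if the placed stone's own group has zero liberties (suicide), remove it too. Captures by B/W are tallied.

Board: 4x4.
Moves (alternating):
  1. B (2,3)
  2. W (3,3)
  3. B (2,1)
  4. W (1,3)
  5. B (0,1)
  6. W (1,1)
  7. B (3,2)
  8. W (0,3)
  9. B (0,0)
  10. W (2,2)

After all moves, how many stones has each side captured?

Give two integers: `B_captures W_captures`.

Answer: 1 0

Derivation:
Move 1: B@(2,3) -> caps B=0 W=0
Move 2: W@(3,3) -> caps B=0 W=0
Move 3: B@(2,1) -> caps B=0 W=0
Move 4: W@(1,3) -> caps B=0 W=0
Move 5: B@(0,1) -> caps B=0 W=0
Move 6: W@(1,1) -> caps B=0 W=0
Move 7: B@(3,2) -> caps B=1 W=0
Move 8: W@(0,3) -> caps B=1 W=0
Move 9: B@(0,0) -> caps B=1 W=0
Move 10: W@(2,2) -> caps B=1 W=0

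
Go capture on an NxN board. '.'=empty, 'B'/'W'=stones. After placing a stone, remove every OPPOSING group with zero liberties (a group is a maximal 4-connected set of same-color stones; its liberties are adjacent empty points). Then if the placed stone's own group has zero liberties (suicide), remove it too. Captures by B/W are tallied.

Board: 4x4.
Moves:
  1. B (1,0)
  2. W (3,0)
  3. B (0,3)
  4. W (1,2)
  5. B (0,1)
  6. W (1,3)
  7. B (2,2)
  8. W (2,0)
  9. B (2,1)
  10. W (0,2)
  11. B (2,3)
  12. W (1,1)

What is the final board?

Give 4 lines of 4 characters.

Answer: .BW.
BWWW
WBBB
W...

Derivation:
Move 1: B@(1,0) -> caps B=0 W=0
Move 2: W@(3,0) -> caps B=0 W=0
Move 3: B@(0,3) -> caps B=0 W=0
Move 4: W@(1,2) -> caps B=0 W=0
Move 5: B@(0,1) -> caps B=0 W=0
Move 6: W@(1,3) -> caps B=0 W=0
Move 7: B@(2,2) -> caps B=0 W=0
Move 8: W@(2,0) -> caps B=0 W=0
Move 9: B@(2,1) -> caps B=0 W=0
Move 10: W@(0,2) -> caps B=0 W=1
Move 11: B@(2,3) -> caps B=0 W=1
Move 12: W@(1,1) -> caps B=0 W=1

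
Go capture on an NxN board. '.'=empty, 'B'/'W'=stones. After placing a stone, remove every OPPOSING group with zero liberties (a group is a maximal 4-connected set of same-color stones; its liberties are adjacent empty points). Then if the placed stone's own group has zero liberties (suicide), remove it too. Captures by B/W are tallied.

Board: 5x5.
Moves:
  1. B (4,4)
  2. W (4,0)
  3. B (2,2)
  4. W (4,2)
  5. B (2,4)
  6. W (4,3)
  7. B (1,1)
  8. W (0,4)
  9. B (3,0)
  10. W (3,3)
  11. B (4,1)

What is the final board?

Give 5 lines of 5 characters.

Move 1: B@(4,4) -> caps B=0 W=0
Move 2: W@(4,0) -> caps B=0 W=0
Move 3: B@(2,2) -> caps B=0 W=0
Move 4: W@(4,2) -> caps B=0 W=0
Move 5: B@(2,4) -> caps B=0 W=0
Move 6: W@(4,3) -> caps B=0 W=0
Move 7: B@(1,1) -> caps B=0 W=0
Move 8: W@(0,4) -> caps B=0 W=0
Move 9: B@(3,0) -> caps B=0 W=0
Move 10: W@(3,3) -> caps B=0 W=0
Move 11: B@(4,1) -> caps B=1 W=0

Answer: ....W
.B...
..B.B
B..W.
.BWWB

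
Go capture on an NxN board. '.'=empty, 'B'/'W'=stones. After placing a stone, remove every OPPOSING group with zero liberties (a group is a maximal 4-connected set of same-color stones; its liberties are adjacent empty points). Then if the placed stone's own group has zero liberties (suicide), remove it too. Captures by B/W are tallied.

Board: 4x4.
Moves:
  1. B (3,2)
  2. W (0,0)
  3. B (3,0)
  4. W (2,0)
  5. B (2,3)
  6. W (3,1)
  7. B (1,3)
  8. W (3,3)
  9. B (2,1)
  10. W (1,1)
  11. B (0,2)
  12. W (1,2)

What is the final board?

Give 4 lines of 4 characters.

Answer: W.B.
.WWB
WB.B
.WB.

Derivation:
Move 1: B@(3,2) -> caps B=0 W=0
Move 2: W@(0,0) -> caps B=0 W=0
Move 3: B@(3,0) -> caps B=0 W=0
Move 4: W@(2,0) -> caps B=0 W=0
Move 5: B@(2,3) -> caps B=0 W=0
Move 6: W@(3,1) -> caps B=0 W=1
Move 7: B@(1,3) -> caps B=0 W=1
Move 8: W@(3,3) -> caps B=0 W=1
Move 9: B@(2,1) -> caps B=0 W=1
Move 10: W@(1,1) -> caps B=0 W=1
Move 11: B@(0,2) -> caps B=0 W=1
Move 12: W@(1,2) -> caps B=0 W=1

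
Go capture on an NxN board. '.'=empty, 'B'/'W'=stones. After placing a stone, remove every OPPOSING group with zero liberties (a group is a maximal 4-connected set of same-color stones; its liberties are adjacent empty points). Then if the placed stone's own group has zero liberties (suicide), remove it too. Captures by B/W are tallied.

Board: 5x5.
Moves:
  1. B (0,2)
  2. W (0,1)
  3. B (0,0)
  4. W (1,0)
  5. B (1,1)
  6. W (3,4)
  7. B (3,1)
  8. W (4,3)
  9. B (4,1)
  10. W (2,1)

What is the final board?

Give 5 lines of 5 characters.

Answer: .WB..
WB...
.W...
.B..W
.B.W.

Derivation:
Move 1: B@(0,2) -> caps B=0 W=0
Move 2: W@(0,1) -> caps B=0 W=0
Move 3: B@(0,0) -> caps B=0 W=0
Move 4: W@(1,0) -> caps B=0 W=1
Move 5: B@(1,1) -> caps B=0 W=1
Move 6: W@(3,4) -> caps B=0 W=1
Move 7: B@(3,1) -> caps B=0 W=1
Move 8: W@(4,3) -> caps B=0 W=1
Move 9: B@(4,1) -> caps B=0 W=1
Move 10: W@(2,1) -> caps B=0 W=1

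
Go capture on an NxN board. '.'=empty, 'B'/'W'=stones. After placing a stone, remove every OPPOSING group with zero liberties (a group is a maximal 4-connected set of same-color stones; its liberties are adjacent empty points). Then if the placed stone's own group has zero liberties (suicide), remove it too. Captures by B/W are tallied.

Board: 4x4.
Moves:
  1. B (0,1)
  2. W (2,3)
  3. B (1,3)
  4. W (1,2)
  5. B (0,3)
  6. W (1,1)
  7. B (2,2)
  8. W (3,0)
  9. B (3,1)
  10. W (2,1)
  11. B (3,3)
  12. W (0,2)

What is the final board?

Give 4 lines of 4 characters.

Answer: .BWB
.WWB
.WB.
WB.B

Derivation:
Move 1: B@(0,1) -> caps B=0 W=0
Move 2: W@(2,3) -> caps B=0 W=0
Move 3: B@(1,3) -> caps B=0 W=0
Move 4: W@(1,2) -> caps B=0 W=0
Move 5: B@(0,3) -> caps B=0 W=0
Move 6: W@(1,1) -> caps B=0 W=0
Move 7: B@(2,2) -> caps B=0 W=0
Move 8: W@(3,0) -> caps B=0 W=0
Move 9: B@(3,1) -> caps B=0 W=0
Move 10: W@(2,1) -> caps B=0 W=0
Move 11: B@(3,3) -> caps B=1 W=0
Move 12: W@(0,2) -> caps B=1 W=0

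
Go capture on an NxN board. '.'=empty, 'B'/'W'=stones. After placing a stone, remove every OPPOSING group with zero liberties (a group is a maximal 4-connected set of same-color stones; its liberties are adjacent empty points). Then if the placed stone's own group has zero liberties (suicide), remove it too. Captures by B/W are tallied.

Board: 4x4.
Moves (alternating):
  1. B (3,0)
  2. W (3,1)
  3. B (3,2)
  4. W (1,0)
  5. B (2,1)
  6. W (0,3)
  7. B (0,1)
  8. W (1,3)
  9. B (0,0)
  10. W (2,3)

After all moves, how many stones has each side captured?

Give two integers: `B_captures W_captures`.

Move 1: B@(3,0) -> caps B=0 W=0
Move 2: W@(3,1) -> caps B=0 W=0
Move 3: B@(3,2) -> caps B=0 W=0
Move 4: W@(1,0) -> caps B=0 W=0
Move 5: B@(2,1) -> caps B=1 W=0
Move 6: W@(0,3) -> caps B=1 W=0
Move 7: B@(0,1) -> caps B=1 W=0
Move 8: W@(1,3) -> caps B=1 W=0
Move 9: B@(0,0) -> caps B=1 W=0
Move 10: W@(2,3) -> caps B=1 W=0

Answer: 1 0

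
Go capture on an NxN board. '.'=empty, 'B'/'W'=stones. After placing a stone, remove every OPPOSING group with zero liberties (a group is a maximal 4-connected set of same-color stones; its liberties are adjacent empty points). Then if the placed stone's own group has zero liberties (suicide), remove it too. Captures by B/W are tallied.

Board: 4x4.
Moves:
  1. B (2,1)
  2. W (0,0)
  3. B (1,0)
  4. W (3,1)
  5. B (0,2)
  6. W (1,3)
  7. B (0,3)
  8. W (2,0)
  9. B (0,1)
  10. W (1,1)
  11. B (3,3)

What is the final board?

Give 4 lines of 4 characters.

Move 1: B@(2,1) -> caps B=0 W=0
Move 2: W@(0,0) -> caps B=0 W=0
Move 3: B@(1,0) -> caps B=0 W=0
Move 4: W@(3,1) -> caps B=0 W=0
Move 5: B@(0,2) -> caps B=0 W=0
Move 6: W@(1,3) -> caps B=0 W=0
Move 7: B@(0,3) -> caps B=0 W=0
Move 8: W@(2,0) -> caps B=0 W=0
Move 9: B@(0,1) -> caps B=1 W=0
Move 10: W@(1,1) -> caps B=1 W=0
Move 11: B@(3,3) -> caps B=1 W=0

Answer: .BBB
BW.W
WB..
.W.B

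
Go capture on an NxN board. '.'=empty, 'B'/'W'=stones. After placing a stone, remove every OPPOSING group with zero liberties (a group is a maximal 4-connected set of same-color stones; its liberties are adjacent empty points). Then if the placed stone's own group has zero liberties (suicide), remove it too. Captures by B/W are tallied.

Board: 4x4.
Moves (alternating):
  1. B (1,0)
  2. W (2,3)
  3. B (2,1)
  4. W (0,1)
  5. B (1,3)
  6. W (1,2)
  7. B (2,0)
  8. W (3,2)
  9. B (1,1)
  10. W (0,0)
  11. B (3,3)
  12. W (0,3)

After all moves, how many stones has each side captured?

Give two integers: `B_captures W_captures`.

Move 1: B@(1,0) -> caps B=0 W=0
Move 2: W@(2,3) -> caps B=0 W=0
Move 3: B@(2,1) -> caps B=0 W=0
Move 4: W@(0,1) -> caps B=0 W=0
Move 5: B@(1,3) -> caps B=0 W=0
Move 6: W@(1,2) -> caps B=0 W=0
Move 7: B@(2,0) -> caps B=0 W=0
Move 8: W@(3,2) -> caps B=0 W=0
Move 9: B@(1,1) -> caps B=0 W=0
Move 10: W@(0,0) -> caps B=0 W=0
Move 11: B@(3,3) -> caps B=0 W=0
Move 12: W@(0,3) -> caps B=0 W=1

Answer: 0 1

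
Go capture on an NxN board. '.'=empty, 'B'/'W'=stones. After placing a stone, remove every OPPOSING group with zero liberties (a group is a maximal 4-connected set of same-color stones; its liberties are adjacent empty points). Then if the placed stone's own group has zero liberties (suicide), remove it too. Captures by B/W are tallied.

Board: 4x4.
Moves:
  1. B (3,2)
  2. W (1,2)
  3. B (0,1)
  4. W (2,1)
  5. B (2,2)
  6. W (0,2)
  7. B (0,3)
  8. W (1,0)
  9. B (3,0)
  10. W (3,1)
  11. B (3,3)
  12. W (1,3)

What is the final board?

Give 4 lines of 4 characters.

Move 1: B@(3,2) -> caps B=0 W=0
Move 2: W@(1,2) -> caps B=0 W=0
Move 3: B@(0,1) -> caps B=0 W=0
Move 4: W@(2,1) -> caps B=0 W=0
Move 5: B@(2,2) -> caps B=0 W=0
Move 6: W@(0,2) -> caps B=0 W=0
Move 7: B@(0,3) -> caps B=0 W=0
Move 8: W@(1,0) -> caps B=0 W=0
Move 9: B@(3,0) -> caps B=0 W=0
Move 10: W@(3,1) -> caps B=0 W=0
Move 11: B@(3,3) -> caps B=0 W=0
Move 12: W@(1,3) -> caps B=0 W=1

Answer: .BW.
W.WW
.WB.
BWBB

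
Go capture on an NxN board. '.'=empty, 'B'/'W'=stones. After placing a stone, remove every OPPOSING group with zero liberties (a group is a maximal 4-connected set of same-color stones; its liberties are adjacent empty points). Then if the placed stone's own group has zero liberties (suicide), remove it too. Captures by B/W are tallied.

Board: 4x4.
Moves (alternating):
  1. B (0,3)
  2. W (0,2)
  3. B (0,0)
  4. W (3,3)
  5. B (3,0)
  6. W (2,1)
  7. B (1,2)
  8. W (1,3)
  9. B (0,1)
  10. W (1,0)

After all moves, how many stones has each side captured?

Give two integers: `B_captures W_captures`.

Answer: 0 1

Derivation:
Move 1: B@(0,3) -> caps B=0 W=0
Move 2: W@(0,2) -> caps B=0 W=0
Move 3: B@(0,0) -> caps B=0 W=0
Move 4: W@(3,3) -> caps B=0 W=0
Move 5: B@(3,0) -> caps B=0 W=0
Move 6: W@(2,1) -> caps B=0 W=0
Move 7: B@(1,2) -> caps B=0 W=0
Move 8: W@(1,3) -> caps B=0 W=1
Move 9: B@(0,1) -> caps B=0 W=1
Move 10: W@(1,0) -> caps B=0 W=1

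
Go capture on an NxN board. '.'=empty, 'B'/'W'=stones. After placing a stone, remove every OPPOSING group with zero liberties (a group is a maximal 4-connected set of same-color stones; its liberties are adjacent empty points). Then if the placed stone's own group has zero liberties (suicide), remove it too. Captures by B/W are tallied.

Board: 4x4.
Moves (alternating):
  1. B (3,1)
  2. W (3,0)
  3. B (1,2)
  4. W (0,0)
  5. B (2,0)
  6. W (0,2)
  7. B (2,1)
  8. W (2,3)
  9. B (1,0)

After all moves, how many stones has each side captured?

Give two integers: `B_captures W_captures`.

Answer: 1 0

Derivation:
Move 1: B@(3,1) -> caps B=0 W=0
Move 2: W@(3,0) -> caps B=0 W=0
Move 3: B@(1,2) -> caps B=0 W=0
Move 4: W@(0,0) -> caps B=0 W=0
Move 5: B@(2,0) -> caps B=1 W=0
Move 6: W@(0,2) -> caps B=1 W=0
Move 7: B@(2,1) -> caps B=1 W=0
Move 8: W@(2,3) -> caps B=1 W=0
Move 9: B@(1,0) -> caps B=1 W=0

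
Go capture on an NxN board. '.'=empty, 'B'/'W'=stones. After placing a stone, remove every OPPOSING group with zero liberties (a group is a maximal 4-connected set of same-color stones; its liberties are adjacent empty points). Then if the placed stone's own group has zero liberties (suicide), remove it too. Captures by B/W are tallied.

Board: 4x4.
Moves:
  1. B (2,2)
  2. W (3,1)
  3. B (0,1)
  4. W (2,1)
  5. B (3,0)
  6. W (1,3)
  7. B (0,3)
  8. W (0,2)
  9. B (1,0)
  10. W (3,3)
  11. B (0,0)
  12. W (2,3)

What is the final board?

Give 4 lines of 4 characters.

Move 1: B@(2,2) -> caps B=0 W=0
Move 2: W@(3,1) -> caps B=0 W=0
Move 3: B@(0,1) -> caps B=0 W=0
Move 4: W@(2,1) -> caps B=0 W=0
Move 5: B@(3,0) -> caps B=0 W=0
Move 6: W@(1,3) -> caps B=0 W=0
Move 7: B@(0,3) -> caps B=0 W=0
Move 8: W@(0,2) -> caps B=0 W=1
Move 9: B@(1,0) -> caps B=0 W=1
Move 10: W@(3,3) -> caps B=0 W=1
Move 11: B@(0,0) -> caps B=0 W=1
Move 12: W@(2,3) -> caps B=0 W=1

Answer: BBW.
B..W
.WBW
BW.W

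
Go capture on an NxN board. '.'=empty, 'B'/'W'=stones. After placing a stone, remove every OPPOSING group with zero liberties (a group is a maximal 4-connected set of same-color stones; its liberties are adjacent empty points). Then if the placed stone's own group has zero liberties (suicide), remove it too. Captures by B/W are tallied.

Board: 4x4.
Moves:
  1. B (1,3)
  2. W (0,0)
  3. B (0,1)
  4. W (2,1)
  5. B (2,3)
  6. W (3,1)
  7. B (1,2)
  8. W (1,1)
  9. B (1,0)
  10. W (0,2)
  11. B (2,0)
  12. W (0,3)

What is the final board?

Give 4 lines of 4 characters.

Move 1: B@(1,3) -> caps B=0 W=0
Move 2: W@(0,0) -> caps B=0 W=0
Move 3: B@(0,1) -> caps B=0 W=0
Move 4: W@(2,1) -> caps B=0 W=0
Move 5: B@(2,3) -> caps B=0 W=0
Move 6: W@(3,1) -> caps B=0 W=0
Move 7: B@(1,2) -> caps B=0 W=0
Move 8: W@(1,1) -> caps B=0 W=0
Move 9: B@(1,0) -> caps B=1 W=0
Move 10: W@(0,2) -> caps B=1 W=0
Move 11: B@(2,0) -> caps B=1 W=0
Move 12: W@(0,3) -> caps B=1 W=0

Answer: .B..
BWBB
BW.B
.W..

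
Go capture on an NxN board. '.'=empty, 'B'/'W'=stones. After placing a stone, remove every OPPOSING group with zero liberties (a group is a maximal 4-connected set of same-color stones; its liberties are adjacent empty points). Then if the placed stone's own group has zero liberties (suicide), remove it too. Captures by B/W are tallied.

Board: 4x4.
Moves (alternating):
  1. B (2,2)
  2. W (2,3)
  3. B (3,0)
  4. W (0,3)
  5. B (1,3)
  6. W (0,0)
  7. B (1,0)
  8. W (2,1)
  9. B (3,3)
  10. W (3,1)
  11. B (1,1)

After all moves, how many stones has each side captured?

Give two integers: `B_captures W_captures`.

Answer: 1 0

Derivation:
Move 1: B@(2,2) -> caps B=0 W=0
Move 2: W@(2,3) -> caps B=0 W=0
Move 3: B@(3,0) -> caps B=0 W=0
Move 4: W@(0,3) -> caps B=0 W=0
Move 5: B@(1,3) -> caps B=0 W=0
Move 6: W@(0,0) -> caps B=0 W=0
Move 7: B@(1,0) -> caps B=0 W=0
Move 8: W@(2,1) -> caps B=0 W=0
Move 9: B@(3,3) -> caps B=1 W=0
Move 10: W@(3,1) -> caps B=1 W=0
Move 11: B@(1,1) -> caps B=1 W=0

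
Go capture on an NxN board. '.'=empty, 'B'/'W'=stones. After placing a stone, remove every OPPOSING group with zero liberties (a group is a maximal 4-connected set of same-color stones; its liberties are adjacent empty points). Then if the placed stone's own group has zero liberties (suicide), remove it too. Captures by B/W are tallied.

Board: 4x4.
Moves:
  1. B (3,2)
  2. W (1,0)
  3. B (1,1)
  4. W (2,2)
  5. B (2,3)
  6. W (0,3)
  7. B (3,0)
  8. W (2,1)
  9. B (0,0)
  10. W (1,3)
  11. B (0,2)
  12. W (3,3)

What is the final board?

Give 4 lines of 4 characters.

Answer: B.BW
WB.W
.WW.
B.BW

Derivation:
Move 1: B@(3,2) -> caps B=0 W=0
Move 2: W@(1,0) -> caps B=0 W=0
Move 3: B@(1,1) -> caps B=0 W=0
Move 4: W@(2,2) -> caps B=0 W=0
Move 5: B@(2,3) -> caps B=0 W=0
Move 6: W@(0,3) -> caps B=0 W=0
Move 7: B@(3,0) -> caps B=0 W=0
Move 8: W@(2,1) -> caps B=0 W=0
Move 9: B@(0,0) -> caps B=0 W=0
Move 10: W@(1,3) -> caps B=0 W=0
Move 11: B@(0,2) -> caps B=0 W=0
Move 12: W@(3,3) -> caps B=0 W=1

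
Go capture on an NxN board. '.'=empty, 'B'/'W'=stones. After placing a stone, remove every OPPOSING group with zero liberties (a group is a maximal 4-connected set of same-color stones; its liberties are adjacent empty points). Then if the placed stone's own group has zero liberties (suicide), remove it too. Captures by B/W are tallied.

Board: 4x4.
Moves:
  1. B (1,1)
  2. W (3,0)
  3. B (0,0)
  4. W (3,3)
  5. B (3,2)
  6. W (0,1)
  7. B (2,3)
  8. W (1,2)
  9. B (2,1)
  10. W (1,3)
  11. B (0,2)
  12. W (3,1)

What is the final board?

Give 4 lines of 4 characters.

Move 1: B@(1,1) -> caps B=0 W=0
Move 2: W@(3,0) -> caps B=0 W=0
Move 3: B@(0,0) -> caps B=0 W=0
Move 4: W@(3,3) -> caps B=0 W=0
Move 5: B@(3,2) -> caps B=0 W=0
Move 6: W@(0,1) -> caps B=0 W=0
Move 7: B@(2,3) -> caps B=1 W=0
Move 8: W@(1,2) -> caps B=1 W=0
Move 9: B@(2,1) -> caps B=1 W=0
Move 10: W@(1,3) -> caps B=1 W=0
Move 11: B@(0,2) -> caps B=2 W=0
Move 12: W@(3,1) -> caps B=2 W=0

Answer: B.B.
.BWW
.B.B
WWB.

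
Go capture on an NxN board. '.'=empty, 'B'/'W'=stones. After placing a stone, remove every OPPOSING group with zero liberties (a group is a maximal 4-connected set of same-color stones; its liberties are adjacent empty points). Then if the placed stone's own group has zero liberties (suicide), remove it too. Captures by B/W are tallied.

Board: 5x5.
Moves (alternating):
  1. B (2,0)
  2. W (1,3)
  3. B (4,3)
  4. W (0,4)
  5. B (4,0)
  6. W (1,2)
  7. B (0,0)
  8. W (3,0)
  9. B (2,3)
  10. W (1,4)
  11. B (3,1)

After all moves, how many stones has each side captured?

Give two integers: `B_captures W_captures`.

Move 1: B@(2,0) -> caps B=0 W=0
Move 2: W@(1,3) -> caps B=0 W=0
Move 3: B@(4,3) -> caps B=0 W=0
Move 4: W@(0,4) -> caps B=0 W=0
Move 5: B@(4,0) -> caps B=0 W=0
Move 6: W@(1,2) -> caps B=0 W=0
Move 7: B@(0,0) -> caps B=0 W=0
Move 8: W@(3,0) -> caps B=0 W=0
Move 9: B@(2,3) -> caps B=0 W=0
Move 10: W@(1,4) -> caps B=0 W=0
Move 11: B@(3,1) -> caps B=1 W=0

Answer: 1 0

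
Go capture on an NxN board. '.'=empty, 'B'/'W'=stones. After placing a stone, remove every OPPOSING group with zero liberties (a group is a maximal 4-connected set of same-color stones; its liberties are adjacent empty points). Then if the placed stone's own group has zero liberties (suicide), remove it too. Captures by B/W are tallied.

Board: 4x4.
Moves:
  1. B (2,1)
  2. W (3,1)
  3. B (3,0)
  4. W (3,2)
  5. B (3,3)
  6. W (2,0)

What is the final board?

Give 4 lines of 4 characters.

Answer: ....
....
WB..
.WWB

Derivation:
Move 1: B@(2,1) -> caps B=0 W=0
Move 2: W@(3,1) -> caps B=0 W=0
Move 3: B@(3,0) -> caps B=0 W=0
Move 4: W@(3,2) -> caps B=0 W=0
Move 5: B@(3,3) -> caps B=0 W=0
Move 6: W@(2,0) -> caps B=0 W=1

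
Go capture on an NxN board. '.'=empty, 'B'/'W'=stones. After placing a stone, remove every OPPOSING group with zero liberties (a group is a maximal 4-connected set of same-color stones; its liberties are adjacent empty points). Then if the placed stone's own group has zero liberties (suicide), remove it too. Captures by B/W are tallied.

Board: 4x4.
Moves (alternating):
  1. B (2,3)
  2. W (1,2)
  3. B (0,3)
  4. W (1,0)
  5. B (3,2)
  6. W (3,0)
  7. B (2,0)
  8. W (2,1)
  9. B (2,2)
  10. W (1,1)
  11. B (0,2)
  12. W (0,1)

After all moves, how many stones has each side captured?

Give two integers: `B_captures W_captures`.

Answer: 0 1

Derivation:
Move 1: B@(2,3) -> caps B=0 W=0
Move 2: W@(1,2) -> caps B=0 W=0
Move 3: B@(0,3) -> caps B=0 W=0
Move 4: W@(1,0) -> caps B=0 W=0
Move 5: B@(3,2) -> caps B=0 W=0
Move 6: W@(3,0) -> caps B=0 W=0
Move 7: B@(2,0) -> caps B=0 W=0
Move 8: W@(2,1) -> caps B=0 W=1
Move 9: B@(2,2) -> caps B=0 W=1
Move 10: W@(1,1) -> caps B=0 W=1
Move 11: B@(0,2) -> caps B=0 W=1
Move 12: W@(0,1) -> caps B=0 W=1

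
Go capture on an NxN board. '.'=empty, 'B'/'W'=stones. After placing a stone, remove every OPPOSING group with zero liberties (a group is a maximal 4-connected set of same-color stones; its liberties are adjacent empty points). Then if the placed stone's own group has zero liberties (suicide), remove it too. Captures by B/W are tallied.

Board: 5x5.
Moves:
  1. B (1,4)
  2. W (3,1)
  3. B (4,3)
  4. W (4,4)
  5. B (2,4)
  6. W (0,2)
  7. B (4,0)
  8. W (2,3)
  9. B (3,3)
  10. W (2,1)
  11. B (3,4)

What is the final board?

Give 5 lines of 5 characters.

Move 1: B@(1,4) -> caps B=0 W=0
Move 2: W@(3,1) -> caps B=0 W=0
Move 3: B@(4,3) -> caps B=0 W=0
Move 4: W@(4,4) -> caps B=0 W=0
Move 5: B@(2,4) -> caps B=0 W=0
Move 6: W@(0,2) -> caps B=0 W=0
Move 7: B@(4,0) -> caps B=0 W=0
Move 8: W@(2,3) -> caps B=0 W=0
Move 9: B@(3,3) -> caps B=0 W=0
Move 10: W@(2,1) -> caps B=0 W=0
Move 11: B@(3,4) -> caps B=1 W=0

Answer: ..W..
....B
.W.WB
.W.BB
B..B.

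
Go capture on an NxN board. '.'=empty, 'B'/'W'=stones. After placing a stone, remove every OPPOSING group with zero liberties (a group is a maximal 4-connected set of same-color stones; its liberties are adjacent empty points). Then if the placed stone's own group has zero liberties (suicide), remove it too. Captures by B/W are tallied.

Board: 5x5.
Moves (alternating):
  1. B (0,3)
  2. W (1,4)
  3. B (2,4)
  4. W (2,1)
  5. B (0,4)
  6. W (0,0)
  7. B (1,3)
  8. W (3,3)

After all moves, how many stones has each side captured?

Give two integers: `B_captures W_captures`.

Move 1: B@(0,3) -> caps B=0 W=0
Move 2: W@(1,4) -> caps B=0 W=0
Move 3: B@(2,4) -> caps B=0 W=0
Move 4: W@(2,1) -> caps B=0 W=0
Move 5: B@(0,4) -> caps B=0 W=0
Move 6: W@(0,0) -> caps B=0 W=0
Move 7: B@(1,3) -> caps B=1 W=0
Move 8: W@(3,3) -> caps B=1 W=0

Answer: 1 0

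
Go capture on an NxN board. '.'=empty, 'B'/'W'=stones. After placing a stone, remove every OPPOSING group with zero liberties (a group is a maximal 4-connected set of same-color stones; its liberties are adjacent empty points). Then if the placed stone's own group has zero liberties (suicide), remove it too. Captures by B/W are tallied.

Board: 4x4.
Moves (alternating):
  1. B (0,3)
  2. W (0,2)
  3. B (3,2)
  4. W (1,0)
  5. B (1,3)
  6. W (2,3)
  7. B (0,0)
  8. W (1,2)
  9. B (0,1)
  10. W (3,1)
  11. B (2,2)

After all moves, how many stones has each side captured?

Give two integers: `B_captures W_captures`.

Move 1: B@(0,3) -> caps B=0 W=0
Move 2: W@(0,2) -> caps B=0 W=0
Move 3: B@(3,2) -> caps B=0 W=0
Move 4: W@(1,0) -> caps B=0 W=0
Move 5: B@(1,3) -> caps B=0 W=0
Move 6: W@(2,3) -> caps B=0 W=0
Move 7: B@(0,0) -> caps B=0 W=0
Move 8: W@(1,2) -> caps B=0 W=2
Move 9: B@(0,1) -> caps B=0 W=2
Move 10: W@(3,1) -> caps B=0 W=2
Move 11: B@(2,2) -> caps B=0 W=2

Answer: 0 2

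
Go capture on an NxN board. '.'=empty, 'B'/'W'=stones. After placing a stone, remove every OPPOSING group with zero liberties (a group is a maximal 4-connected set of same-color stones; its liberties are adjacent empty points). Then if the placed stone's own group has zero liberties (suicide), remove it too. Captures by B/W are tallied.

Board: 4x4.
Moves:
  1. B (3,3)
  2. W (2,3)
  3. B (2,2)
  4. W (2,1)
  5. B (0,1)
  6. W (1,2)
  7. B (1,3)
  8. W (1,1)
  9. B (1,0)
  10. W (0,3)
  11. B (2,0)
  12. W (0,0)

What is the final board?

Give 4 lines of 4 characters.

Move 1: B@(3,3) -> caps B=0 W=0
Move 2: W@(2,3) -> caps B=0 W=0
Move 3: B@(2,2) -> caps B=0 W=0
Move 4: W@(2,1) -> caps B=0 W=0
Move 5: B@(0,1) -> caps B=0 W=0
Move 6: W@(1,2) -> caps B=0 W=0
Move 7: B@(1,3) -> caps B=1 W=0
Move 8: W@(1,1) -> caps B=1 W=0
Move 9: B@(1,0) -> caps B=1 W=0
Move 10: W@(0,3) -> caps B=1 W=0
Move 11: B@(2,0) -> caps B=1 W=0
Move 12: W@(0,0) -> caps B=1 W=0

Answer: .B.W
BWWB
BWB.
...B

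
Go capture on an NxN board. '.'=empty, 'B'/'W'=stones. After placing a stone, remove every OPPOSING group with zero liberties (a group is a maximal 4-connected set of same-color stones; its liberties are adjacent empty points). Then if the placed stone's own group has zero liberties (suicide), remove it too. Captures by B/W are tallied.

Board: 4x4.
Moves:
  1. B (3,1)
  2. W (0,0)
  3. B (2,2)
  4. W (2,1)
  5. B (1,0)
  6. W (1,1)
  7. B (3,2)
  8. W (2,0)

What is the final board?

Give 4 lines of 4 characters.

Answer: W...
.W..
WWB.
.BB.

Derivation:
Move 1: B@(3,1) -> caps B=0 W=0
Move 2: W@(0,0) -> caps B=0 W=0
Move 3: B@(2,2) -> caps B=0 W=0
Move 4: W@(2,1) -> caps B=0 W=0
Move 5: B@(1,0) -> caps B=0 W=0
Move 6: W@(1,1) -> caps B=0 W=0
Move 7: B@(3,2) -> caps B=0 W=0
Move 8: W@(2,0) -> caps B=0 W=1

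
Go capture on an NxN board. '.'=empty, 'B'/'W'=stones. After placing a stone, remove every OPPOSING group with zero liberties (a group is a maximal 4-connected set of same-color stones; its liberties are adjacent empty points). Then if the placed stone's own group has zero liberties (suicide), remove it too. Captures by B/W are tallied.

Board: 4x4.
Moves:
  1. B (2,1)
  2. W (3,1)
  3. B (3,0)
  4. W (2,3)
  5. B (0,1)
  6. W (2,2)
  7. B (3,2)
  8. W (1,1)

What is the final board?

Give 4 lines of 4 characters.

Answer: .B..
.W..
.BWW
B.B.

Derivation:
Move 1: B@(2,1) -> caps B=0 W=0
Move 2: W@(3,1) -> caps B=0 W=0
Move 3: B@(3,0) -> caps B=0 W=0
Move 4: W@(2,3) -> caps B=0 W=0
Move 5: B@(0,1) -> caps B=0 W=0
Move 6: W@(2,2) -> caps B=0 W=0
Move 7: B@(3,2) -> caps B=1 W=0
Move 8: W@(1,1) -> caps B=1 W=0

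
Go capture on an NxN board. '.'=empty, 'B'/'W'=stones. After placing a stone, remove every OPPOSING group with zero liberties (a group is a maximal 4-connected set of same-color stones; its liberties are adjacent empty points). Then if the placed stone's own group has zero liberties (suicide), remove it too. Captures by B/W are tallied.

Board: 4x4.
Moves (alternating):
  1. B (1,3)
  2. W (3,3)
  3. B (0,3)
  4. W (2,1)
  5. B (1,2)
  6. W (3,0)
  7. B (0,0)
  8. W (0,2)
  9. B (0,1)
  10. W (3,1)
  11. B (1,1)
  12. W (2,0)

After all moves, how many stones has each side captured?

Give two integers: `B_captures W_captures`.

Move 1: B@(1,3) -> caps B=0 W=0
Move 2: W@(3,3) -> caps B=0 W=0
Move 3: B@(0,3) -> caps B=0 W=0
Move 4: W@(2,1) -> caps B=0 W=0
Move 5: B@(1,2) -> caps B=0 W=0
Move 6: W@(3,0) -> caps B=0 W=0
Move 7: B@(0,0) -> caps B=0 W=0
Move 8: W@(0,2) -> caps B=0 W=0
Move 9: B@(0,1) -> caps B=1 W=0
Move 10: W@(3,1) -> caps B=1 W=0
Move 11: B@(1,1) -> caps B=1 W=0
Move 12: W@(2,0) -> caps B=1 W=0

Answer: 1 0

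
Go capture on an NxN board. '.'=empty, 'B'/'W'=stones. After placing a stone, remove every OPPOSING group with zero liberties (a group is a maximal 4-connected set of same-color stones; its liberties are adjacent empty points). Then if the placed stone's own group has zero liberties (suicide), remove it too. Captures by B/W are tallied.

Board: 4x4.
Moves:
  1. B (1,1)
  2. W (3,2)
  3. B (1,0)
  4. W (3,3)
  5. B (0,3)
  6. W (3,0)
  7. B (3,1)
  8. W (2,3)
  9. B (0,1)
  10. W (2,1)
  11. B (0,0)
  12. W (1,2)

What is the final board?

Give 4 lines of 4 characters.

Move 1: B@(1,1) -> caps B=0 W=0
Move 2: W@(3,2) -> caps B=0 W=0
Move 3: B@(1,0) -> caps B=0 W=0
Move 4: W@(3,3) -> caps B=0 W=0
Move 5: B@(0,3) -> caps B=0 W=0
Move 6: W@(3,0) -> caps B=0 W=0
Move 7: B@(3,1) -> caps B=0 W=0
Move 8: W@(2,3) -> caps B=0 W=0
Move 9: B@(0,1) -> caps B=0 W=0
Move 10: W@(2,1) -> caps B=0 W=1
Move 11: B@(0,0) -> caps B=0 W=1
Move 12: W@(1,2) -> caps B=0 W=1

Answer: BB.B
BBW.
.W.W
W.WW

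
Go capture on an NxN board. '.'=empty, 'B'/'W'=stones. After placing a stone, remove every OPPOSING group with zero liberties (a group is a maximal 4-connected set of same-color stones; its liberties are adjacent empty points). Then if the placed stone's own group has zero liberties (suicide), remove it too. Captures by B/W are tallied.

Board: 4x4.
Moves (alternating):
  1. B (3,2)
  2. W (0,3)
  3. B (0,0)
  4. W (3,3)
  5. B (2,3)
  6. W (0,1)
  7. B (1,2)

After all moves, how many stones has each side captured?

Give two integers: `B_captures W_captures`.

Answer: 1 0

Derivation:
Move 1: B@(3,2) -> caps B=0 W=0
Move 2: W@(0,3) -> caps B=0 W=0
Move 3: B@(0,0) -> caps B=0 W=0
Move 4: W@(3,3) -> caps B=0 W=0
Move 5: B@(2,3) -> caps B=1 W=0
Move 6: W@(0,1) -> caps B=1 W=0
Move 7: B@(1,2) -> caps B=1 W=0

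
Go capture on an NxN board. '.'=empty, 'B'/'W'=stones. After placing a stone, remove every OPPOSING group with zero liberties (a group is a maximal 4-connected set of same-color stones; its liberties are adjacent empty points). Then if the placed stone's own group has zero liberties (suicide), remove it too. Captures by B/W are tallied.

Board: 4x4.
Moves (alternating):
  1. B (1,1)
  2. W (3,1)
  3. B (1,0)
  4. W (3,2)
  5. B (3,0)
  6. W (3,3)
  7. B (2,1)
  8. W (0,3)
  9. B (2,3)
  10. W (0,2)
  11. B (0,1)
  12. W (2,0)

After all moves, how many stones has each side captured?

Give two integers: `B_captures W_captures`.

Answer: 0 1

Derivation:
Move 1: B@(1,1) -> caps B=0 W=0
Move 2: W@(3,1) -> caps B=0 W=0
Move 3: B@(1,0) -> caps B=0 W=0
Move 4: W@(3,2) -> caps B=0 W=0
Move 5: B@(3,0) -> caps B=0 W=0
Move 6: W@(3,3) -> caps B=0 W=0
Move 7: B@(2,1) -> caps B=0 W=0
Move 8: W@(0,3) -> caps B=0 W=0
Move 9: B@(2,3) -> caps B=0 W=0
Move 10: W@(0,2) -> caps B=0 W=0
Move 11: B@(0,1) -> caps B=0 W=0
Move 12: W@(2,0) -> caps B=0 W=1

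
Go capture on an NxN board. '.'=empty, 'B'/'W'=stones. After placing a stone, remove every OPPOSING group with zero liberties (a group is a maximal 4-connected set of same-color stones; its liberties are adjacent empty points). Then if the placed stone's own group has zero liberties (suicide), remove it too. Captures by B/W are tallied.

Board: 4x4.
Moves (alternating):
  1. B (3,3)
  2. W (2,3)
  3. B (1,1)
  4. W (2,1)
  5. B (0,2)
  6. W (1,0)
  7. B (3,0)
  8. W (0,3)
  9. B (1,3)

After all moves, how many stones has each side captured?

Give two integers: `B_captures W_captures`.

Move 1: B@(3,3) -> caps B=0 W=0
Move 2: W@(2,3) -> caps B=0 W=0
Move 3: B@(1,1) -> caps B=0 W=0
Move 4: W@(2,1) -> caps B=0 W=0
Move 5: B@(0,2) -> caps B=0 W=0
Move 6: W@(1,0) -> caps B=0 W=0
Move 7: B@(3,0) -> caps B=0 W=0
Move 8: W@(0,3) -> caps B=0 W=0
Move 9: B@(1,3) -> caps B=1 W=0

Answer: 1 0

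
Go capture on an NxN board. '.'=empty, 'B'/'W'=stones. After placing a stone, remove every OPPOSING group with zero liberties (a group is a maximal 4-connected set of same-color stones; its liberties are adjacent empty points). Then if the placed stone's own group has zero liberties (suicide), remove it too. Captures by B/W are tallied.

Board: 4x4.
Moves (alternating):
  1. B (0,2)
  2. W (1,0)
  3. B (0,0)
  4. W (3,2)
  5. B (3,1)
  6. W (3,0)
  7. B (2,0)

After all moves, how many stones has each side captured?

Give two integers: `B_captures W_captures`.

Answer: 1 0

Derivation:
Move 1: B@(0,2) -> caps B=0 W=0
Move 2: W@(1,0) -> caps B=0 W=0
Move 3: B@(0,0) -> caps B=0 W=0
Move 4: W@(3,2) -> caps B=0 W=0
Move 5: B@(3,1) -> caps B=0 W=0
Move 6: W@(3,0) -> caps B=0 W=0
Move 7: B@(2,0) -> caps B=1 W=0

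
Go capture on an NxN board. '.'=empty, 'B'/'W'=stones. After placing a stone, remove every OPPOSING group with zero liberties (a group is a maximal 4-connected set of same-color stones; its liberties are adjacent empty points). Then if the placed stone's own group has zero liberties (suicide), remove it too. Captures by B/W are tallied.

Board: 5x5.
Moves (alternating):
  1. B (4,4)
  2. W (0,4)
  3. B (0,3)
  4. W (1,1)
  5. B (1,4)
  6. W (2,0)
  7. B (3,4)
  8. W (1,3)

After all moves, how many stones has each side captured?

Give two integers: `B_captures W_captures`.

Move 1: B@(4,4) -> caps B=0 W=0
Move 2: W@(0,4) -> caps B=0 W=0
Move 3: B@(0,3) -> caps B=0 W=0
Move 4: W@(1,1) -> caps B=0 W=0
Move 5: B@(1,4) -> caps B=1 W=0
Move 6: W@(2,0) -> caps B=1 W=0
Move 7: B@(3,4) -> caps B=1 W=0
Move 8: W@(1,3) -> caps B=1 W=0

Answer: 1 0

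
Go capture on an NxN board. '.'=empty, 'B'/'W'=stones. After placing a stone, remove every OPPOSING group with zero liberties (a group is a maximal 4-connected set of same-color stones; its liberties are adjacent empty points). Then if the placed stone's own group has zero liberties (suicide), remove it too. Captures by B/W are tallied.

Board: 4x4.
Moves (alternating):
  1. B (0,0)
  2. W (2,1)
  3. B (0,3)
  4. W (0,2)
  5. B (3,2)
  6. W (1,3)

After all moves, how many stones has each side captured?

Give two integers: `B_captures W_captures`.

Move 1: B@(0,0) -> caps B=0 W=0
Move 2: W@(2,1) -> caps B=0 W=0
Move 3: B@(0,3) -> caps B=0 W=0
Move 4: W@(0,2) -> caps B=0 W=0
Move 5: B@(3,2) -> caps B=0 W=0
Move 6: W@(1,3) -> caps B=0 W=1

Answer: 0 1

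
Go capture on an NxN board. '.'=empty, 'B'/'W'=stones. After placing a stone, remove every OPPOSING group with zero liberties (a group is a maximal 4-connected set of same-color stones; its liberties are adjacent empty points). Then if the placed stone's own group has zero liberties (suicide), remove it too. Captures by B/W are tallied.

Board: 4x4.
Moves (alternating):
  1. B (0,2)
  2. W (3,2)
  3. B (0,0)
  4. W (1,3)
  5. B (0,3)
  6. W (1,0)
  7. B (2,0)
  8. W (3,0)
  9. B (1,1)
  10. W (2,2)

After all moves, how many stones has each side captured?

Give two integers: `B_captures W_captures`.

Move 1: B@(0,2) -> caps B=0 W=0
Move 2: W@(3,2) -> caps B=0 W=0
Move 3: B@(0,0) -> caps B=0 W=0
Move 4: W@(1,3) -> caps B=0 W=0
Move 5: B@(0,3) -> caps B=0 W=0
Move 6: W@(1,0) -> caps B=0 W=0
Move 7: B@(2,0) -> caps B=0 W=0
Move 8: W@(3,0) -> caps B=0 W=0
Move 9: B@(1,1) -> caps B=1 W=0
Move 10: W@(2,2) -> caps B=1 W=0

Answer: 1 0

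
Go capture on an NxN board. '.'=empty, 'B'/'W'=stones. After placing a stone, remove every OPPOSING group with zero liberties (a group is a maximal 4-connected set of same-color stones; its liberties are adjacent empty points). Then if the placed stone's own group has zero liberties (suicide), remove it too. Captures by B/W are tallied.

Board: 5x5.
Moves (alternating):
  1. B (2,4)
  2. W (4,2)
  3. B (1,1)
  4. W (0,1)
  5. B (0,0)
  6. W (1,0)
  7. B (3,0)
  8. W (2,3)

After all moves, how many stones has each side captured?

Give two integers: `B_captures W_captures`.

Answer: 0 1

Derivation:
Move 1: B@(2,4) -> caps B=0 W=0
Move 2: W@(4,2) -> caps B=0 W=0
Move 3: B@(1,1) -> caps B=0 W=0
Move 4: W@(0,1) -> caps B=0 W=0
Move 5: B@(0,0) -> caps B=0 W=0
Move 6: W@(1,0) -> caps B=0 W=1
Move 7: B@(3,0) -> caps B=0 W=1
Move 8: W@(2,3) -> caps B=0 W=1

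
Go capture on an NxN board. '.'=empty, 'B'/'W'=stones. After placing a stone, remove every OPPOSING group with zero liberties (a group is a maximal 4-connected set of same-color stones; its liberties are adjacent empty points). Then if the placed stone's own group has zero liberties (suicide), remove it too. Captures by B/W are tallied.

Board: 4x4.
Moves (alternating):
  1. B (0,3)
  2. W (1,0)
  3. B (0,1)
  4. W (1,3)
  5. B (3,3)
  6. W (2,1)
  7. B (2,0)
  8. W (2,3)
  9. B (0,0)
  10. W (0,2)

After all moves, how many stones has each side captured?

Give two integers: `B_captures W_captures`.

Answer: 0 1

Derivation:
Move 1: B@(0,3) -> caps B=0 W=0
Move 2: W@(1,0) -> caps B=0 W=0
Move 3: B@(0,1) -> caps B=0 W=0
Move 4: W@(1,3) -> caps B=0 W=0
Move 5: B@(3,3) -> caps B=0 W=0
Move 6: W@(2,1) -> caps B=0 W=0
Move 7: B@(2,0) -> caps B=0 W=0
Move 8: W@(2,3) -> caps B=0 W=0
Move 9: B@(0,0) -> caps B=0 W=0
Move 10: W@(0,2) -> caps B=0 W=1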